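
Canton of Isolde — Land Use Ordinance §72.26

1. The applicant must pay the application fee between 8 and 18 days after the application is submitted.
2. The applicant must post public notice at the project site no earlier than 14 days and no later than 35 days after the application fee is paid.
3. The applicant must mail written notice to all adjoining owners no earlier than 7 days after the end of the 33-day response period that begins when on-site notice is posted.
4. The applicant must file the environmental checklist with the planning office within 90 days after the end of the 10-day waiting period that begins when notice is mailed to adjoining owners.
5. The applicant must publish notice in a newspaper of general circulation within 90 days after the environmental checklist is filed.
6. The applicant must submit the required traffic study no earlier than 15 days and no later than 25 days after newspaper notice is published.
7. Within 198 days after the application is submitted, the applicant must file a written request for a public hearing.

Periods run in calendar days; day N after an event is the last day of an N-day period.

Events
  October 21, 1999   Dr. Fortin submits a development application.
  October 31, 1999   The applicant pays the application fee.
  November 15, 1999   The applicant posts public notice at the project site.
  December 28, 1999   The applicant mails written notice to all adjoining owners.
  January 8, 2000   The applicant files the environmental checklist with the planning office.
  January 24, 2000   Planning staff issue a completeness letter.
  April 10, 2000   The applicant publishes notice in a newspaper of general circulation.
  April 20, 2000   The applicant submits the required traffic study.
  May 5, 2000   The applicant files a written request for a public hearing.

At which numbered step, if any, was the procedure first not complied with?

Step 5

Step 1 — 8 and 18 days from October 21, 1999 (when the application is submitted) are October 29, 1999 and November 8, 1999 respectively; done October 31, 1999, which is between those dates.
Step 2 — 14 and 35 days from October 31, 1999 (when the application fee is paid) are November 14, 1999 and December 5, 1999 respectively; done November 15, 1999 — within the window.
Step 3 — must wait 7 days from December 18, 1999 (end of the 33-day response period, which began when on-site notice is posted on November 15, 1999), so not before December 25, 1999; done December 28, 1999 — permitted.
Step 4 — counting 90 days from January 7, 2000 (end of the 10-day waiting period, which began when notice is mailed to adjoining owners on December 28, 1999) gives a deadline of April 6, 2000; completed January 8, 2000, before the deadline.
Step 5 — counting 90 days from January 8, 2000 (when the environmental checklist is filed) gives a deadline of April 7, 2000; not done until April 10, 2000, 3 days after the deadline.
No need to go further; step 5 was not satisfied.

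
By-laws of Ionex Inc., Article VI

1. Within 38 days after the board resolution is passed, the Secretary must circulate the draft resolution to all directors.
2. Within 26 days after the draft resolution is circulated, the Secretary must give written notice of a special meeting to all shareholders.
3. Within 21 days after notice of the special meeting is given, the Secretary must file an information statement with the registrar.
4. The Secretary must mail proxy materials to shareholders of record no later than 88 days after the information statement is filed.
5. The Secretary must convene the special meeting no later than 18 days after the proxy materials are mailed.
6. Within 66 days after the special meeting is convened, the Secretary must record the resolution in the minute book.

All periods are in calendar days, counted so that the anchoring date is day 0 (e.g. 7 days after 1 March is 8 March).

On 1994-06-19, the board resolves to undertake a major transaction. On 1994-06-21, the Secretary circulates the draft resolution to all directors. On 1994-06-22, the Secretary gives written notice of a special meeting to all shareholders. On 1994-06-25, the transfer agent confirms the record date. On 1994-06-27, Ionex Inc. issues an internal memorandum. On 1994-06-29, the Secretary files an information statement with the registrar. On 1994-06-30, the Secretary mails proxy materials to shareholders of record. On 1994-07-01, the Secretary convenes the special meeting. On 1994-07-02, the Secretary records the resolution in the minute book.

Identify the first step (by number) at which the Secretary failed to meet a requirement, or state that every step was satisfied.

None — every step was satisfied

Step 1: 38 days after 1994-06-19 (when the board resolution is passed) is 1994-07-27; completed 1994-06-21, before the deadline.
Step 2: 26 days after 1994-06-21 (when the draft resolution is circulated) is 1994-07-17; completed 1994-06-22, before the deadline.
Step 3: 21 days after 1994-06-22 (when notice of the special meeting is given) is 1994-07-13; done 1994-06-29 — timely.
Step 4: 88 days after 1994-06-29 (when the information statement is filed) is 1994-09-25; 1994-06-30 is within that limit.
Step 5: 18 days after 1994-06-30 (when the proxy materials are mailed) is 1994-07-18; 1994-07-01 is within that limit.
Step 6: 66 days after 1994-07-01 (when the special meeting is convened) is 1994-09-05; completed 1994-07-02, before the deadline.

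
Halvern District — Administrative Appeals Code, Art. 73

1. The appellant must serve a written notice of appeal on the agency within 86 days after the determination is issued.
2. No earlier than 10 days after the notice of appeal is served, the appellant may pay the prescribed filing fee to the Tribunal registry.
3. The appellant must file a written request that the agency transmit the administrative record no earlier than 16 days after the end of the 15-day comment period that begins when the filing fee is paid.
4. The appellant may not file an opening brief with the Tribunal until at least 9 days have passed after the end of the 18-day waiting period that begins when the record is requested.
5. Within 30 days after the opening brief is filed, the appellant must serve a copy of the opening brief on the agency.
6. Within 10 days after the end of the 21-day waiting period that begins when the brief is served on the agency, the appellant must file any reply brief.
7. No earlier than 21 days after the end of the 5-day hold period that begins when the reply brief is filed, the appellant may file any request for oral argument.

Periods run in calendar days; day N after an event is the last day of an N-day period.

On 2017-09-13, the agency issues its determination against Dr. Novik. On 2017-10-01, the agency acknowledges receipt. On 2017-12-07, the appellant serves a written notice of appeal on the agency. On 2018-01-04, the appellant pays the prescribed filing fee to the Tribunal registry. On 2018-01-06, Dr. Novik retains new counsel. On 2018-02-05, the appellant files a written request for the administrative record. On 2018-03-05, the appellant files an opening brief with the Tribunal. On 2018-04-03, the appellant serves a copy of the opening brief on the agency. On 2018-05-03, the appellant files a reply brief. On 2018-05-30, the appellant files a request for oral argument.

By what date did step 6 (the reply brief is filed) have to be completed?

2018-05-04

The brief is served on the agency on 2018-04-03; the 21-day waiting period therefore ends 2018-04-24, and step 6 runs from that date. 10 days after 2018-04-24 is 2018-05-04.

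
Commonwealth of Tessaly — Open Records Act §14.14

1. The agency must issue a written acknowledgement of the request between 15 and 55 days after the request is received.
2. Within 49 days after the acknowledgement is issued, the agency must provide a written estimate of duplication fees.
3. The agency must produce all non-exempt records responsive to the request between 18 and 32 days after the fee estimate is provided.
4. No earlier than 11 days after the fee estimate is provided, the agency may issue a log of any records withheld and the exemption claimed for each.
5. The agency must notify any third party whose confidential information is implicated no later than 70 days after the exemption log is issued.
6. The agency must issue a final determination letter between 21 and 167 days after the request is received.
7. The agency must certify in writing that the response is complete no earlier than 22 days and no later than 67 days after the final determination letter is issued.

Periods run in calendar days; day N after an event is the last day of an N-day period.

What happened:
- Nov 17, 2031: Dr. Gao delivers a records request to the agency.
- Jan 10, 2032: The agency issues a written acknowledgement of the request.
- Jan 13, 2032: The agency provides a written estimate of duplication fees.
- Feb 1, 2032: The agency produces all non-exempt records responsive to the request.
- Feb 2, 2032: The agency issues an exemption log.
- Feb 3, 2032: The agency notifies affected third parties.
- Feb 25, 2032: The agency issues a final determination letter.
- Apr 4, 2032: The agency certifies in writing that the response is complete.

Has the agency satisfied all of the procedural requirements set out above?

Step 1: the window is 15–55 days after Nov 17, 2031 (when the request is received), so Dec 2, 2031 through Jan 11, 2032; done Jan 10, 2032, which is between those dates.
Step 2: 49 days after Jan 10, 2032 (when the acknowledgement is issued) is Feb 28, 2032; done Jan 13, 2032 — timely.
Step 3: the window is 18–32 days after Jan 13, 2032 (when the fee estimate is provided), so Jan 31, 2032 through Feb 14, 2032; done Feb 1, 2032 — within the window.
Step 4: the earliest permitted date is 11 days after Jan 13, 2032 (when the fee estimate is provided), i.e. Jan 24, 2032; done Feb 2, 2032, after the minimum wait.
Step 5: 70 days after Feb 2, 2032 (when the exemption log is issued) is Apr 12, 2032; done Feb 3, 2032 — timely.
Step 6: the window is 21–167 days after Nov 17, 2031 (when the request is received), so Dec 8, 2031 through May 2, 2032; done Feb 25, 2032 — within the window.
Step 7: the window is 22–67 days after Feb 25, 2032 (when the final determination letter is issued), so Mar 18, 2032 through May 2, 2032; done Apr 4, 2032 — within the window.

Yes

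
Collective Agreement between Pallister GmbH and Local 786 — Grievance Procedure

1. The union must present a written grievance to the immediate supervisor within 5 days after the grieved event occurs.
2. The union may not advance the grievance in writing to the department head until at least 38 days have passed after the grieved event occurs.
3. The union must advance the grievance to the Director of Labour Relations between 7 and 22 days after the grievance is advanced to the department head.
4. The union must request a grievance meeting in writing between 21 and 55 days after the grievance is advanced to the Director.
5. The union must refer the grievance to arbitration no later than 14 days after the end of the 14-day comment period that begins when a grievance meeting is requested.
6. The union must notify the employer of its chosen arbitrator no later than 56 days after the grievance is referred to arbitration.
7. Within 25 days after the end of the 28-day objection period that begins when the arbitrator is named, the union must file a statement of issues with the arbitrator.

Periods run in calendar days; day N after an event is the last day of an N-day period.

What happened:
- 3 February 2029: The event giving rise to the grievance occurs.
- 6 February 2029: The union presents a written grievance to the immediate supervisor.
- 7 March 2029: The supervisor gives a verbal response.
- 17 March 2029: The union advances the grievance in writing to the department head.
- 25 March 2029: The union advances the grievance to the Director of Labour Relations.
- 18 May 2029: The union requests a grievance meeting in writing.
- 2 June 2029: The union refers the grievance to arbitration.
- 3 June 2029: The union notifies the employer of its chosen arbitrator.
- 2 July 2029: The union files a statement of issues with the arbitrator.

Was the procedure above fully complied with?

Step 1: 5 days after 3 February 2029 (when the grieved event occurs) is 8 February 2029; completed 6 February 2029, before the deadline.
Step 2: the earliest permitted date is 38 days after 3 February 2029 (when the grieved event occurs), i.e. 13 March 2029; done 17 March 2029 — permitted.
Step 3: the window is 7–22 days after 17 March 2029 (when the grievance is advanced to the department head), so 24 March 2029 through 8 April 2029; done 25 March 2029 — within the window.
Step 4: the window is 21–55 days after 25 March 2029 (when the grievance is advanced to the Director), so 15 April 2029 through 19 May 2029; done 18 May 2029, which is between those dates.
Step 5: 14 days after 1 June 2029 (end of the 14-day comment period, which began when a grievance meeting is requested on 18 May 2029) is 15 June 2029; completed 2 June 2029, before the deadline.
Step 6: 56 days after 2 June 2029 (when the grievance is referred to arbitration) is 28 July 2029; 3 June 2029 is within that limit.
Step 7: 25 days after 1 July 2029 (end of the 28-day objection period, which began when the arbitrator is named on 3 June 2029) is 26 July 2029; done 2 July 2029 — timely.

Yes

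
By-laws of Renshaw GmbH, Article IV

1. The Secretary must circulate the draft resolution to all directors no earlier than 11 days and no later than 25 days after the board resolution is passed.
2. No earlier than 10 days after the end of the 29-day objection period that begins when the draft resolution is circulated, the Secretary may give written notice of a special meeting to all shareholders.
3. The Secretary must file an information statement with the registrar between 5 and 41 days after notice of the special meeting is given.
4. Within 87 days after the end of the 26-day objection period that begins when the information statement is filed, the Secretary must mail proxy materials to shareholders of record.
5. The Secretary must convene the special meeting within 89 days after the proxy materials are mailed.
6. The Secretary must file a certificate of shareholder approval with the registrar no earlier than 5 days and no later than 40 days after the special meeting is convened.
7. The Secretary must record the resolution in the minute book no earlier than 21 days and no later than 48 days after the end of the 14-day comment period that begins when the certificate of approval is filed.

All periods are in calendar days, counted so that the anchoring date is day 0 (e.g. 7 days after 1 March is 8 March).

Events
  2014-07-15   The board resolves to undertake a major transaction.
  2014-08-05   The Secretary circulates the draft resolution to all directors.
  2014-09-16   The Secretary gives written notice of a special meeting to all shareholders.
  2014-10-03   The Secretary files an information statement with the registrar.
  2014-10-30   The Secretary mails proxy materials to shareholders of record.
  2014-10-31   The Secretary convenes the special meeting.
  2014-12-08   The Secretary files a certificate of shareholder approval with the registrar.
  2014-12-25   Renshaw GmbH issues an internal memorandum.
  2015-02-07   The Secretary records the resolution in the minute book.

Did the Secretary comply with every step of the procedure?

Yes

Step 1: the window is 11–25 days after 2014-07-15 (when the board resolution is passed), so 2014-07-26 through 2014-08-09; 2014-08-05 falls inside that range.
Step 2: the earliest permitted date is 10 days after 2014-09-03 (end of the 29-day objection period, which began when the draft resolution is circulated on 2014-08-05), i.e. 2014-09-13; done 2014-09-16, after the minimum wait.
Step 3: the window is 5–41 days after 2014-09-16 (when notice of the special meeting is given), so 2014-09-21 through 2014-10-27; done 2014-10-03 — within the window.
Step 4: 87 days after 2014-10-29 (end of the 26-day objection period, which began when the information statement is filed on 2014-10-03) is 2015-01-24; completed 2014-10-30, before the deadline.
Step 5: 89 days after 2014-10-30 (when the proxy materials are mailed) is 2015-01-27; completed 2014-10-31, before the deadline.
Step 6: the window is 5–40 days after 2014-10-31 (when the special meeting is convened), so 2014-11-05 through 2014-12-10; done 2014-12-08 — within the window.
Step 7: the window is 21–48 days after 2014-12-22 (end of the 14-day comment period, which began when the certificate of approval is filed on 2014-12-08), so 2015-01-12 through 2015-02-08; 2015-02-07 falls inside that range.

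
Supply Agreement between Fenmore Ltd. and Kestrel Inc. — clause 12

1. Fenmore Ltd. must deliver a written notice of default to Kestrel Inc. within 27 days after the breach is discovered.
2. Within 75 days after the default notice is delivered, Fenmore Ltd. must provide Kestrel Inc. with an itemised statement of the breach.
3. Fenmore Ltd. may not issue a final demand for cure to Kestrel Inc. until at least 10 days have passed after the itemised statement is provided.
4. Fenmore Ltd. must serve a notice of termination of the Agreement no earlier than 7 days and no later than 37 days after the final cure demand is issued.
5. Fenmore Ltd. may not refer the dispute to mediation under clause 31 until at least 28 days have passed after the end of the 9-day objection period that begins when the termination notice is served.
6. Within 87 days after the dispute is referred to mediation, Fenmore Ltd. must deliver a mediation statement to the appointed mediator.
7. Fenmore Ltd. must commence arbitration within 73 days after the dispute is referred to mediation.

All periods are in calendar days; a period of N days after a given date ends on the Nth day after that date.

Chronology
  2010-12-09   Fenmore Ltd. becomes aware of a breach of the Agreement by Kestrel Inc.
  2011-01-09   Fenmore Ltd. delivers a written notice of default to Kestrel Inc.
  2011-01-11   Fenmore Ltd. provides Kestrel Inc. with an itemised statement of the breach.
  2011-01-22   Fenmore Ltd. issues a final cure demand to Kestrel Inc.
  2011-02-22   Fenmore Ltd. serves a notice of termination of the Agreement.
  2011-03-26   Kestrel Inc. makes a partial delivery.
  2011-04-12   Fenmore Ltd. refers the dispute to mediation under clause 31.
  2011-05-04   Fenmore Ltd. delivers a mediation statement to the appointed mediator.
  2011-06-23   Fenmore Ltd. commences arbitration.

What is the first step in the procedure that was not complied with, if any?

Step 1

Step 1 — counting 27 days from 2010-12-09 (when the breach is discovered) gives a deadline of 2011-01-05; not done until 2011-01-09, 4 days after the deadline.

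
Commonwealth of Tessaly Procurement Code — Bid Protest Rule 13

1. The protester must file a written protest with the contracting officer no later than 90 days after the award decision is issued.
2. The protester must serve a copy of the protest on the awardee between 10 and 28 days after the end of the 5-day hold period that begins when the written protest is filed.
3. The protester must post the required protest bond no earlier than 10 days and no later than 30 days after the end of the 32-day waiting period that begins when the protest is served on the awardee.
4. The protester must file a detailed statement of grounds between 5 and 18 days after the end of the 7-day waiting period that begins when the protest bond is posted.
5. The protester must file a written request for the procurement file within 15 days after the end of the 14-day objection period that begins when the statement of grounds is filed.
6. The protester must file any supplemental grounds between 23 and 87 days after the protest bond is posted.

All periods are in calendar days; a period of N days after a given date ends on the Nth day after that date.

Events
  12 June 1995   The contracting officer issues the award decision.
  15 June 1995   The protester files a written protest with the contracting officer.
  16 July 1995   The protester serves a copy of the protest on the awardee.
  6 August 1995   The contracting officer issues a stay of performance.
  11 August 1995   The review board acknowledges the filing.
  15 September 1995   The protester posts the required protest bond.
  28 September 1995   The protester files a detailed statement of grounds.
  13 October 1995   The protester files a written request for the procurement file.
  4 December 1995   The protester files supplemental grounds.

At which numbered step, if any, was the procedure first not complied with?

(1) due by 12 June 1995 + 90 days = 10 September 1995; 15 June 1995 is within that limit.
(2) the permitted window runs from 20 June 1995 + 10 = 30 June 1995 to 20 June 1995 + 28 = 18 July 1995; done 16 July 1995, which is between those dates.
(3) the permitted window runs from 17 August 1995 + 10 = 27 August 1995 to 17 August 1995 + 30 = 16 September 1995; 15 September 1995 falls inside that range.
(4) the permitted window runs from 22 September 1995 + 5 = 27 September 1995 to 22 September 1995 + 18 = 10 October 1995; done 28 September 1995, which is between those dates.
(5) due by 12 October 1995 + 15 days = 27 October 1995; done 13 October 1995 — timely.
(6) the permitted window runs from 15 September 1995 + 23 = 8 October 1995 to 15 September 1995 + 87 = 11 December 1995; done 4 December 1995 — within the window.

None — every step was satisfied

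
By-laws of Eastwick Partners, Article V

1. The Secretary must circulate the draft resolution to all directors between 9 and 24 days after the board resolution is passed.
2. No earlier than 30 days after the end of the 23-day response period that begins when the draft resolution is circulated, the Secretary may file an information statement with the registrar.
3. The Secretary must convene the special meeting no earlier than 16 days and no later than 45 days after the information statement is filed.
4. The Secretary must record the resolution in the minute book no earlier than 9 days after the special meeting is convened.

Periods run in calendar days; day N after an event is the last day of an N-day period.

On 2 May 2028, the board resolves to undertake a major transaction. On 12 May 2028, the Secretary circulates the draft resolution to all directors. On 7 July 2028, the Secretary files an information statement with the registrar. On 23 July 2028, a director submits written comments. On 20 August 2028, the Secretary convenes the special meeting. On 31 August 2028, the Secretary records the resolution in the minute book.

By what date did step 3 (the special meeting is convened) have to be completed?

21 August 2028

Step 3 runs from 7 July 2028, when the information statement is filed. The window is 16–45 days after 7 July 2028; it closes on 21 August 2028.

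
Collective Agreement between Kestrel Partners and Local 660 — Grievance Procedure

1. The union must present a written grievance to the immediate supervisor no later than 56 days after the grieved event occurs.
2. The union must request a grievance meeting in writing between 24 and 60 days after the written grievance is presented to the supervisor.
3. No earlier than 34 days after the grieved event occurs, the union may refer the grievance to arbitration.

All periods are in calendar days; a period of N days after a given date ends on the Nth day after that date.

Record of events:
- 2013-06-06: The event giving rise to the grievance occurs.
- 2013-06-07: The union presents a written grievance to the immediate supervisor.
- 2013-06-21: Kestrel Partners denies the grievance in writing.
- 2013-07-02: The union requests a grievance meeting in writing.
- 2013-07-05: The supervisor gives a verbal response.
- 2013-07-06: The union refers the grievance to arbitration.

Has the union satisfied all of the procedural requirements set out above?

Step 1: 56 days after 2013-06-06 (when the grieved event occurs) is 2013-08-01; completed 2013-06-07, before the deadline.
Step 2: the window is 24–60 days after 2013-06-07 (when the written grievance is presented to the supervisor), so 2013-07-01 through 2013-08-06; done 2013-07-02, which is between those dates.
Step 3: the earliest permitted date is 34 days after 2013-06-06 (when the grieved event occurs), i.e. 2013-07-10; acted on 2013-07-06, 4 days prematurely.
No need to go further; step 3 was not satisfied.

No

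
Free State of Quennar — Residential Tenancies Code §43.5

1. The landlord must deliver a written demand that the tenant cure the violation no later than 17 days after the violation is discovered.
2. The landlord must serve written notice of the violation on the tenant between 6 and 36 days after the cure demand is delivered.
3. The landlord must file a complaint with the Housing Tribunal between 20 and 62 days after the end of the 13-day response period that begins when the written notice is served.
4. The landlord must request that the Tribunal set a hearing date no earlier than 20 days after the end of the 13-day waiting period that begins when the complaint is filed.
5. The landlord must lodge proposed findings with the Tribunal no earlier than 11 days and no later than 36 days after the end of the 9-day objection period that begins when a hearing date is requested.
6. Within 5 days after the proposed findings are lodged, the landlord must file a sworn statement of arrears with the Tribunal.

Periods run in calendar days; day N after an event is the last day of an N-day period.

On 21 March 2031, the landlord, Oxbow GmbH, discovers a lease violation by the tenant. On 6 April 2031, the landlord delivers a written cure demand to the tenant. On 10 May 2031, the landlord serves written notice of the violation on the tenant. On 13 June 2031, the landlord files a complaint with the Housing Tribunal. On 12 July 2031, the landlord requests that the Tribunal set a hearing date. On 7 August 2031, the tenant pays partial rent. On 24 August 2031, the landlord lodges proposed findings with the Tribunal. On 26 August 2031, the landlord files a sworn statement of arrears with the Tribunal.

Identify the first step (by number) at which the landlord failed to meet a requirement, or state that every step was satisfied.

Step 1: 17 days after 21 March 2031 (when the violation is discovered) is 7 April 2031; 6 April 2031 is within that limit.
Step 2: the window is 6–36 days after 6 April 2031 (when the cure demand is delivered), so 12 April 2031 through 12 May 2031; done 10 May 2031, which is between those dates.
Step 3: the window is 20–62 days after 23 May 2031 (end of the 13-day response period, which began when the written notice is served on 10 May 2031), so 12 June 2031 through 24 July 2031; 13 June 2031 falls inside that range.
Step 4: the earliest permitted date is 20 days after 26 June 2031 (end of the 13-day waiting period, which began when the complaint is filed on 13 June 2031), i.e. 16 July 2031; acted on 12 July 2031, 4 days prematurely.
No need to go further; step 4 was not satisfied.

Step 4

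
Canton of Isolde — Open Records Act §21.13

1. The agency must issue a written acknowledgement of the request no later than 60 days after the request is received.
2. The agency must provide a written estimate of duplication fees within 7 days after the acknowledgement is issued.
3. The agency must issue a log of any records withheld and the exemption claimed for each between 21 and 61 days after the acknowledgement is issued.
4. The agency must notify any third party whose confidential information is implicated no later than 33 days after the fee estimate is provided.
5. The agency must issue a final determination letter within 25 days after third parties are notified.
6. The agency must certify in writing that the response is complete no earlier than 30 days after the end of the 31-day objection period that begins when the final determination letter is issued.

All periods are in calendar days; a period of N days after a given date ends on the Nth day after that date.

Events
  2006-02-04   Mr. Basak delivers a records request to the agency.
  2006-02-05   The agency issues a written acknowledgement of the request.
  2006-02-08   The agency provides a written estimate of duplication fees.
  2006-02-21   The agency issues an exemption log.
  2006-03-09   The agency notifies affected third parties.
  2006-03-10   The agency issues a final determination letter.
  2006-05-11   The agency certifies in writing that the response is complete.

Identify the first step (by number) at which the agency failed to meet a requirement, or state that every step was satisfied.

(1) due by 2006-02-04 + 60 days = 2006-04-05; completed 2006-02-05, before the deadline.
(2) due by 2006-02-05 + 7 days = 2006-02-12; done 2006-02-08 — timely.
(3) the permitted window runs from 2006-02-05 + 21 = 2006-02-26 to 2006-02-05 + 61 = 2006-04-07; 2006-02-21 is 5 days too early.
Later steps need not be reached.

Step 3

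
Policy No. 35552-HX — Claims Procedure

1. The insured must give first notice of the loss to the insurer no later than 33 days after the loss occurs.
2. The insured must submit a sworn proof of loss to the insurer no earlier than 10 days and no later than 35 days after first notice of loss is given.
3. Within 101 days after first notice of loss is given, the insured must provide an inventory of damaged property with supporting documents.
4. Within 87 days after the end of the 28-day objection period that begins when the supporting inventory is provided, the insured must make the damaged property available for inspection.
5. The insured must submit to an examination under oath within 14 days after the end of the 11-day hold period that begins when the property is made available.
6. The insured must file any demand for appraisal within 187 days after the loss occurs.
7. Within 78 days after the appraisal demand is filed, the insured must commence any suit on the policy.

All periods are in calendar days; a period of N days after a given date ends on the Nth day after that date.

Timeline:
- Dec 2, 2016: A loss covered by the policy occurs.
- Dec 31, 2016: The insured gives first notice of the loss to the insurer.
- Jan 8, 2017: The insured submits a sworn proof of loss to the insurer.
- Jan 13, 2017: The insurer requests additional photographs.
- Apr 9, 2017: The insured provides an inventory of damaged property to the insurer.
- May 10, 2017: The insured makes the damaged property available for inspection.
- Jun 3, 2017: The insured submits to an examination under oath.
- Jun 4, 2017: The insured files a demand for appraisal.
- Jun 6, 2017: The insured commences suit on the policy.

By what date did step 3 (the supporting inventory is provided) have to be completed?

Step 3 runs from Dec 31, 2016, when first notice of loss is given. 101 days after Dec 31, 2016 is Apr 11, 2017.

Apr 11, 2017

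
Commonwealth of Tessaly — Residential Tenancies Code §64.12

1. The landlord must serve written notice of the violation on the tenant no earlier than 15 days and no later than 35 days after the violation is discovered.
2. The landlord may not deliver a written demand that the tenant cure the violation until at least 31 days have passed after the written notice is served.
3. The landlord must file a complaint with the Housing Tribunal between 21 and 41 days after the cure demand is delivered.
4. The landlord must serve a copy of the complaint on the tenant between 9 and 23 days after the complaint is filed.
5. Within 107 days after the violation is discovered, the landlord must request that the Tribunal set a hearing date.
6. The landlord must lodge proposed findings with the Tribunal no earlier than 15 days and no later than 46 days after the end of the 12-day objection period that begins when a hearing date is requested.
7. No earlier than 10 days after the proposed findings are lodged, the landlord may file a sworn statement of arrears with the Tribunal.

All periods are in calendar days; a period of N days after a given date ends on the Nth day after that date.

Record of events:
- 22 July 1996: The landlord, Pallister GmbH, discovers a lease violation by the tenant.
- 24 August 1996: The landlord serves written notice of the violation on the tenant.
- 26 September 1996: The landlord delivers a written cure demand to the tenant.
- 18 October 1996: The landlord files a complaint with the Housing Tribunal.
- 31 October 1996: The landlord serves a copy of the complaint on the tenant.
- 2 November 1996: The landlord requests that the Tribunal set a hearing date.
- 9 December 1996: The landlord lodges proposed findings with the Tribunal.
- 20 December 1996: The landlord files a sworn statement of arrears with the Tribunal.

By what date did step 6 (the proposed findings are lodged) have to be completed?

A hearing date is requested on 2 November 1996; the 12-day objection period therefore ends 14 November 1996, and step 6 runs from that date. The window is 15–46 days after 14 November 1996; it closes on 30 December 1996.

30 December 1996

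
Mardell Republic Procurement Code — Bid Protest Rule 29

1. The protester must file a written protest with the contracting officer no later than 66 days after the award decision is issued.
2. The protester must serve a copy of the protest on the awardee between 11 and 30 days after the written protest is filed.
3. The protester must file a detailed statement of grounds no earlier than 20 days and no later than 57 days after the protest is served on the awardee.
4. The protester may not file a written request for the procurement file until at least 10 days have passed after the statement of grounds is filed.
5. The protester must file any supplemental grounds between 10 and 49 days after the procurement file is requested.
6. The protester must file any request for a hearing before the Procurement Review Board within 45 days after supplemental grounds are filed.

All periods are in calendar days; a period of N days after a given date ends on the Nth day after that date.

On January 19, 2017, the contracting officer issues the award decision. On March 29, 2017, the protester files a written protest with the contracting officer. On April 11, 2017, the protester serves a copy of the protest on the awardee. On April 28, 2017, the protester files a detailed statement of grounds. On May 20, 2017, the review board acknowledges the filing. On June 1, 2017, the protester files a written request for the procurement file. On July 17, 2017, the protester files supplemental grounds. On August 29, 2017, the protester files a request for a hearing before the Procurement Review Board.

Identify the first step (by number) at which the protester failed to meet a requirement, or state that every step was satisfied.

Step 1: 66 days after January 19, 2017 (when the award decision is issued) is March 26, 2017; March 29, 2017 misses that deadline by 3 days.
Later steps need not be reached.

Step 1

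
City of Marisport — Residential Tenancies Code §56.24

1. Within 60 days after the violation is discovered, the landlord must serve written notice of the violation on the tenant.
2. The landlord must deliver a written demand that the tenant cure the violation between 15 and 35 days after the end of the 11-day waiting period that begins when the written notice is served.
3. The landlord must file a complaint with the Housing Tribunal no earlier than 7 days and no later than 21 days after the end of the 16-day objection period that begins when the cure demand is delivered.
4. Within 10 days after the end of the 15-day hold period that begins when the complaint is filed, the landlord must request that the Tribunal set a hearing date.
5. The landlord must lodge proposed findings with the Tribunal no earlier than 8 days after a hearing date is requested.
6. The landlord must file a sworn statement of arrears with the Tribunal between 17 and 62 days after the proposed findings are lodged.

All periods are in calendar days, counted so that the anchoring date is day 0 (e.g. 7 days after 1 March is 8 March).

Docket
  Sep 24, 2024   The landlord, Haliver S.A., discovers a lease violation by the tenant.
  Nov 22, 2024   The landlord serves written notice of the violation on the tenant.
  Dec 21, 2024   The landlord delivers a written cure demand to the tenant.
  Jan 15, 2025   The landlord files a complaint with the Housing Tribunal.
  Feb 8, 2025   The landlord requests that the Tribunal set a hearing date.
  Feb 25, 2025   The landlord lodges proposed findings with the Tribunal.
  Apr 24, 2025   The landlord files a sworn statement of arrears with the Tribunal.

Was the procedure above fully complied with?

(1) due by Sep 24, 2024 + 60 days = Nov 23, 2024; completed Nov 22, 2024, before the deadline.
(2) the permitted window runs from Dec 3, 2024 + 15 = Dec 18, 2024 to Dec 3, 2024 + 35 = Jan 7, 2025; done Dec 21, 2024 — within the window.
(3) the permitted window runs from Jan 6, 2025 + 7 = Jan 13, 2025 to Jan 6, 2025 + 21 = Jan 27, 2025; done Jan 15, 2025, which is between those dates.
(4) due by Jan 30, 2025 + 10 days = Feb 9, 2025; Feb 8, 2025 is within that limit.
(5) permitted from Feb 8, 2025 + 8 days = Feb 16, 2025 onward; done Feb 25, 2025 — permitted.
(6) the permitted window runs from Feb 25, 2025 + 17 = Mar 14, 2025 to Feb 25, 2025 + 62 = Apr 28, 2025; done Apr 24, 2025, which is between those dates.

Yes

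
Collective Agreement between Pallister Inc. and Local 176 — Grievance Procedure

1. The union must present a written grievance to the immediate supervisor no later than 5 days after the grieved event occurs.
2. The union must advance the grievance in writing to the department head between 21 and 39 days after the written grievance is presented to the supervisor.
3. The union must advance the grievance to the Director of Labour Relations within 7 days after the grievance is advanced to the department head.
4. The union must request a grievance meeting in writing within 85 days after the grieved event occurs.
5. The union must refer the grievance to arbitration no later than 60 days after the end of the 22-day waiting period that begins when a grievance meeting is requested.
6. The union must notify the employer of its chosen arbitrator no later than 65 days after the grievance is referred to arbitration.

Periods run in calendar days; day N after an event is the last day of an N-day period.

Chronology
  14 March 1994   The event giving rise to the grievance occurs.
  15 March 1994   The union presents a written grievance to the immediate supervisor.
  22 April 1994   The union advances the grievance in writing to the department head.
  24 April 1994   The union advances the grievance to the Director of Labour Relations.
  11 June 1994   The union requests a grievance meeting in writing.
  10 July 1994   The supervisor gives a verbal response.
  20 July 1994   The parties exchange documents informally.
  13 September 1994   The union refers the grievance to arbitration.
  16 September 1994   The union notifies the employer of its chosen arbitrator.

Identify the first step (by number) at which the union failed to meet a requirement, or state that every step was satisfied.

Step 1 — counting 5 days from 14 March 1994 (when the grieved event occurs) gives a deadline of 19 March 1994; 15 March 1994 is within that limit.
Step 2 — 21 and 39 days from 15 March 1994 (when the written grievance is presented to the supervisor) are 5 April 1994 and 23 April 1994 respectively; done 22 April 1994, which is between those dates.
Step 3 — counting 7 days from 22 April 1994 (when the grievance is advanced to the department head) gives a deadline of 29 April 1994; completed 24 April 1994, before the deadline.
Step 4 — counting 85 days from 14 March 1994 (when the grieved event occurs) gives a deadline of 7 June 1994; 11 June 1994 misses that deadline by 4 days.
That is the first point of non-compliance.

Step 4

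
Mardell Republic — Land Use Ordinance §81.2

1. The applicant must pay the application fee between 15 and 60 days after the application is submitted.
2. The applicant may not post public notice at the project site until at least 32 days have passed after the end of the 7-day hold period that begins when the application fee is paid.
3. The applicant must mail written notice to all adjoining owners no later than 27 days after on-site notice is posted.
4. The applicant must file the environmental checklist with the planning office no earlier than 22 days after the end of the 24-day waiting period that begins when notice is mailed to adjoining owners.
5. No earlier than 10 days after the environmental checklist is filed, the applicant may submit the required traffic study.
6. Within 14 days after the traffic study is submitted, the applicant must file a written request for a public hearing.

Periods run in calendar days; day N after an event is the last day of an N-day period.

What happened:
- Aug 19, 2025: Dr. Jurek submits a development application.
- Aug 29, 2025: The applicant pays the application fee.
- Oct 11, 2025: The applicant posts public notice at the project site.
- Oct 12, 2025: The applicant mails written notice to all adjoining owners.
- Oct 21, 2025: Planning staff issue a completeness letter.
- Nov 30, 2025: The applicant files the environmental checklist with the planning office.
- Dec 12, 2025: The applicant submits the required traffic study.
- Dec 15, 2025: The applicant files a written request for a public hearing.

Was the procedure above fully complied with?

Step 1: the window is 15–60 days after Aug 19, 2025 (when the application is submitted), so Sep 3, 2025 through Oct 18, 2025; Aug 29, 2025 is 5 days too early.

No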